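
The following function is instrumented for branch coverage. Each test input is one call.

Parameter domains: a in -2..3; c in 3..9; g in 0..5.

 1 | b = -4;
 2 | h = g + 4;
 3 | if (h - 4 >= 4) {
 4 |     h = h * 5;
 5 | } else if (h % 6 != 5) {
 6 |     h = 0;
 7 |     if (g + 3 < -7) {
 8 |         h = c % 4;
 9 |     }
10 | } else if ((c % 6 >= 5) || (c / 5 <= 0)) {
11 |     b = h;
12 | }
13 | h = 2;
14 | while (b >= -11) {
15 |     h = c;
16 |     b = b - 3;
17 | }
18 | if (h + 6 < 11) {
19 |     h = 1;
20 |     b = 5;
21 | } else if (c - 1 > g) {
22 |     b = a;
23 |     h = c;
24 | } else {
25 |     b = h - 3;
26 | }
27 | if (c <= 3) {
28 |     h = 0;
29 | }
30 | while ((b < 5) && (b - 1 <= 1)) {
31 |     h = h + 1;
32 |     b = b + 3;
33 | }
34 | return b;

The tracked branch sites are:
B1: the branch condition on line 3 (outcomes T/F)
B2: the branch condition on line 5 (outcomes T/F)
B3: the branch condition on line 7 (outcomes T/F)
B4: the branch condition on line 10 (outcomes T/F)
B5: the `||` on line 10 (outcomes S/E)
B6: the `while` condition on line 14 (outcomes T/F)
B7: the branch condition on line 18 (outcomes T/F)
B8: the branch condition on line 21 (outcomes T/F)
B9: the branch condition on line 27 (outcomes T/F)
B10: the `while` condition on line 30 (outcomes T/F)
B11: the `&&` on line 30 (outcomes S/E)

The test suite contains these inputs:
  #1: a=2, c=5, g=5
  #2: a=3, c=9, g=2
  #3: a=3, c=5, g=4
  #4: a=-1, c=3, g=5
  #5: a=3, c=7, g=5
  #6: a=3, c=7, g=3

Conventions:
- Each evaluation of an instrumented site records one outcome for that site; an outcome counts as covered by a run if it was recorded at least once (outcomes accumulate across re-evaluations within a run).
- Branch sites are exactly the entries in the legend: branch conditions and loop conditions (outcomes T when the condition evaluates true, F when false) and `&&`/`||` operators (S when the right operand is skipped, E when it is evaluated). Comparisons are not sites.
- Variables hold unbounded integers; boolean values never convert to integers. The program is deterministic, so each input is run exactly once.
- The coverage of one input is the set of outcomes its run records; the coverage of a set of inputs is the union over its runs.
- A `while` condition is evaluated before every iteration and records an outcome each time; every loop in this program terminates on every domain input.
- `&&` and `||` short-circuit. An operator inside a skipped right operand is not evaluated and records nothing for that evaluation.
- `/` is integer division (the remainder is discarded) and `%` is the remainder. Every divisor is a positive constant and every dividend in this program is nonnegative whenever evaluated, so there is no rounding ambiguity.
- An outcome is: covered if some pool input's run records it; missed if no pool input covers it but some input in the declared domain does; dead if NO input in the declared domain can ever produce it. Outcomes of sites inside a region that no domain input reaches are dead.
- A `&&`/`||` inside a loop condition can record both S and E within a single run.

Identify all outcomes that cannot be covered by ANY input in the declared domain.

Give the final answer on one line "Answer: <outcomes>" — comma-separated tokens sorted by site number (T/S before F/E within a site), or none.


checking every outcome against all 252 domain inputs:
  B3=T: never recorded by any domain input -> dead
  reachable outcomes have witnesses, e.g. B1=T (e.g. a=-2, c=3, g=4), B1=F (e.g. a=-2, c=3, g=0), B2=T (e.g. a=-2, c=3, g=0), B2=F (e.g. a=-2, c=3, g=1)
Answer: B3=T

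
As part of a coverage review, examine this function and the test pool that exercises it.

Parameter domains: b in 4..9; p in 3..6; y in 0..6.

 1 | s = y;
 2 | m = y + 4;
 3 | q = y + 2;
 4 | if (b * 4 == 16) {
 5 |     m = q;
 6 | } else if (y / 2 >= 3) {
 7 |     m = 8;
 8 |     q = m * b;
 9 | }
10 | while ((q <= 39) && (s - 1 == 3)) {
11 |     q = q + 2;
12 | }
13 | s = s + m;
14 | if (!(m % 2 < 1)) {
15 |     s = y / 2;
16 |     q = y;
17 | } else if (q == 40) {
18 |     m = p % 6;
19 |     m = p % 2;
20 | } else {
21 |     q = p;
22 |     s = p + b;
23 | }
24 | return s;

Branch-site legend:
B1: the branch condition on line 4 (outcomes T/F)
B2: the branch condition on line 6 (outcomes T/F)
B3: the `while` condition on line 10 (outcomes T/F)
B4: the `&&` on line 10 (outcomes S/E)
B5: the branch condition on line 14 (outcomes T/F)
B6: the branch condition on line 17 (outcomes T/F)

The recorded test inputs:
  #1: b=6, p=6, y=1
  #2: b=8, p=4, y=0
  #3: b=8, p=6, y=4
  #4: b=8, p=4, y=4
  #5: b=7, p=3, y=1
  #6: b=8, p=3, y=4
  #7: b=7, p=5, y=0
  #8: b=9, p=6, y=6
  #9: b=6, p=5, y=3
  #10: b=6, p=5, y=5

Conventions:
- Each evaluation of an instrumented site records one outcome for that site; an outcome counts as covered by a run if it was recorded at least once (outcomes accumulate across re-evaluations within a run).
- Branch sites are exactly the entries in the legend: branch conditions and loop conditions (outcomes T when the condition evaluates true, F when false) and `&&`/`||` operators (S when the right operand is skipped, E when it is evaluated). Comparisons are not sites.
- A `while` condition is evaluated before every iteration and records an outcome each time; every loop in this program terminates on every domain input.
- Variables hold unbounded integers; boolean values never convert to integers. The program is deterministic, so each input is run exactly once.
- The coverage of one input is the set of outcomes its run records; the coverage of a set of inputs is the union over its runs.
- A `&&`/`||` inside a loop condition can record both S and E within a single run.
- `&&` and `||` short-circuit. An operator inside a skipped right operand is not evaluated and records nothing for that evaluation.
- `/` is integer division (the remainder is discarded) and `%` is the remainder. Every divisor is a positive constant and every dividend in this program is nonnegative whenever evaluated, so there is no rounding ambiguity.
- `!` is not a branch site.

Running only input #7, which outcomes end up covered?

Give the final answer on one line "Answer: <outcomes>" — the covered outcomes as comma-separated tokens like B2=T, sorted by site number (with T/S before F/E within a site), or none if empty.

Simulating input #7 (b=7, p=5, y=0) step by step:
  B1->F, B2->F, B4->E, B3->F, B5->F, B6->F
as a set, this run covers: B1=F, B2=F, B3=F, B4=E, B5=F, B6=F

Answer: B1=F, B2=F, B3=F, B4=E, B5=F, B6=F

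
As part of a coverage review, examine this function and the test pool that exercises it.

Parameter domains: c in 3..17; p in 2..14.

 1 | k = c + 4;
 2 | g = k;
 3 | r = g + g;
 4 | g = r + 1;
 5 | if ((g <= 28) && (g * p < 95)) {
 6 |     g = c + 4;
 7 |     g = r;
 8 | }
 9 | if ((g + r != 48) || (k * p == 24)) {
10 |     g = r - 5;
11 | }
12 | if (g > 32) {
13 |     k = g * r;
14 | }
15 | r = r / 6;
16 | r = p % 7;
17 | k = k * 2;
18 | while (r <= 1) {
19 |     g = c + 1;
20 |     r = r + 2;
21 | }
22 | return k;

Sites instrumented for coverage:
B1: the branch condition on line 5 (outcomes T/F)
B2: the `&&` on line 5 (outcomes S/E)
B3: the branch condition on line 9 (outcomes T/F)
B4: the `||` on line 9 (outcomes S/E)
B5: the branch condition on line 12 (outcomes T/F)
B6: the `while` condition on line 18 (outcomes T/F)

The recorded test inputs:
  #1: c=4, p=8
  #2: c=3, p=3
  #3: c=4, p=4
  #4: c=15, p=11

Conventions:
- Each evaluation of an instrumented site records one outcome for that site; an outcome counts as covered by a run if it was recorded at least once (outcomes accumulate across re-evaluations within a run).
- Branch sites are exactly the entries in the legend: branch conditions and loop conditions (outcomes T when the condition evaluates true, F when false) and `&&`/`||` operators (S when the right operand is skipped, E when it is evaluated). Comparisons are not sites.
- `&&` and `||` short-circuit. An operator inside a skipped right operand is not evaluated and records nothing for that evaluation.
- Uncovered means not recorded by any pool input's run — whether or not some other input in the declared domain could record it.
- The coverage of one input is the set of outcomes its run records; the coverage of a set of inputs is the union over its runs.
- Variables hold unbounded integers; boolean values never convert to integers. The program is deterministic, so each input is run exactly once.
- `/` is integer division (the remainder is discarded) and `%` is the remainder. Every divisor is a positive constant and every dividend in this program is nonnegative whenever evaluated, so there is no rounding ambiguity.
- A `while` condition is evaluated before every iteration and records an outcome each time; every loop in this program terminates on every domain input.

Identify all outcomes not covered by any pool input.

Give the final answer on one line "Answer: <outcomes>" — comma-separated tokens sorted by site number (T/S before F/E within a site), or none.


run #1 (c=4, p=8) runs B2->E, B1->F, B4->S, B3->T, B5->F, B6->T, B6->F; records B1=F, B2=E, B3=T, B4=S, B5=F, B6=T, B6=F
run #2 (c=3, p=3) runs B2->E, B1->T, B4->S, B3->T, B5->F, B6->F; records B1=T, B2=E, B3=T, B4=S, B5=F, B6=F
run #3 (c=4, p=4) runs B2->E, B1->T, B4->S, B3->T, B5->F, B6->F; records B1=T, B2=E, B3=T, B4=S, B5=F, B6=F
run #4 (c=15, p=11) runs B2->S, B1->F, B4->S, B3->T, B5->T, B6->F; records B1=F, B2=S, B3=T, B4=S, B5=T, B6=F
union over the pool: B1=T, B1=F, B2=S, B2=E, B3=T, B4=S, B5=T, B5=F, B6=T, B6=F
uncovered (2 of 12): B3=F, B4=E
Answer: B3=F, B4=E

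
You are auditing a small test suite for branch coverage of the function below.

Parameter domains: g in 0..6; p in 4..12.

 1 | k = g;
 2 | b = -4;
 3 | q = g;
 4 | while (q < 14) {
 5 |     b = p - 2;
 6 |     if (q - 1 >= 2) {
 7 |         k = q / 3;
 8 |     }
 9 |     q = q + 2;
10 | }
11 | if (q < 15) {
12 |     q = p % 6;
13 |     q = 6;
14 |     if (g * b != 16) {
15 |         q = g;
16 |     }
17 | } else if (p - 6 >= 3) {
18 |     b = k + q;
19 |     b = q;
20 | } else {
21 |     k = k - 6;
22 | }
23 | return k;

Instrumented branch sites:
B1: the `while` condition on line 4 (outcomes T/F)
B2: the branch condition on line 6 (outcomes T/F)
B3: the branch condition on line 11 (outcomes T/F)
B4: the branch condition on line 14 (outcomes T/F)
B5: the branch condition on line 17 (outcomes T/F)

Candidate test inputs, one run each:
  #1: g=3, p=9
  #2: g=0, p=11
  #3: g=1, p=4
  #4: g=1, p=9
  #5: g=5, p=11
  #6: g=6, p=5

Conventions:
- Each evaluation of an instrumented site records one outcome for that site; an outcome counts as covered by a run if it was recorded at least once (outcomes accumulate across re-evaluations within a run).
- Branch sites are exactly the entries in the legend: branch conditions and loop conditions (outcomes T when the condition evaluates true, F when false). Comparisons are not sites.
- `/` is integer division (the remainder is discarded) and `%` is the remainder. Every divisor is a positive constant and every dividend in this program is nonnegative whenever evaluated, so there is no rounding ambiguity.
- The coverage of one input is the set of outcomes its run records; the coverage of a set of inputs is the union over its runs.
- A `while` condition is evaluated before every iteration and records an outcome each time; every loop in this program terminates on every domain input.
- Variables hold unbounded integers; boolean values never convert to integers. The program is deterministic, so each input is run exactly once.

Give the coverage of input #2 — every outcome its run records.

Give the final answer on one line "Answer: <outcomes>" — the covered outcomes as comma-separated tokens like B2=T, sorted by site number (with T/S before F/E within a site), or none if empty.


Tracing the run of input #2 (g=0, p=11):
  B1->T, B2->F, B1->T, B2->F, B1->T, B2->T, B1->T, B2->T, B1->T, B2->T
  B1->T, B2->T, B1->T, B2->T, B1->F, B3->T, B4->T
distinct outcomes covered: B1=T, B1=F, B2=T, B2=F, B3=T, B4=T
Answer: B1=T, B1=F, B2=T, B2=F, B3=T, B4=T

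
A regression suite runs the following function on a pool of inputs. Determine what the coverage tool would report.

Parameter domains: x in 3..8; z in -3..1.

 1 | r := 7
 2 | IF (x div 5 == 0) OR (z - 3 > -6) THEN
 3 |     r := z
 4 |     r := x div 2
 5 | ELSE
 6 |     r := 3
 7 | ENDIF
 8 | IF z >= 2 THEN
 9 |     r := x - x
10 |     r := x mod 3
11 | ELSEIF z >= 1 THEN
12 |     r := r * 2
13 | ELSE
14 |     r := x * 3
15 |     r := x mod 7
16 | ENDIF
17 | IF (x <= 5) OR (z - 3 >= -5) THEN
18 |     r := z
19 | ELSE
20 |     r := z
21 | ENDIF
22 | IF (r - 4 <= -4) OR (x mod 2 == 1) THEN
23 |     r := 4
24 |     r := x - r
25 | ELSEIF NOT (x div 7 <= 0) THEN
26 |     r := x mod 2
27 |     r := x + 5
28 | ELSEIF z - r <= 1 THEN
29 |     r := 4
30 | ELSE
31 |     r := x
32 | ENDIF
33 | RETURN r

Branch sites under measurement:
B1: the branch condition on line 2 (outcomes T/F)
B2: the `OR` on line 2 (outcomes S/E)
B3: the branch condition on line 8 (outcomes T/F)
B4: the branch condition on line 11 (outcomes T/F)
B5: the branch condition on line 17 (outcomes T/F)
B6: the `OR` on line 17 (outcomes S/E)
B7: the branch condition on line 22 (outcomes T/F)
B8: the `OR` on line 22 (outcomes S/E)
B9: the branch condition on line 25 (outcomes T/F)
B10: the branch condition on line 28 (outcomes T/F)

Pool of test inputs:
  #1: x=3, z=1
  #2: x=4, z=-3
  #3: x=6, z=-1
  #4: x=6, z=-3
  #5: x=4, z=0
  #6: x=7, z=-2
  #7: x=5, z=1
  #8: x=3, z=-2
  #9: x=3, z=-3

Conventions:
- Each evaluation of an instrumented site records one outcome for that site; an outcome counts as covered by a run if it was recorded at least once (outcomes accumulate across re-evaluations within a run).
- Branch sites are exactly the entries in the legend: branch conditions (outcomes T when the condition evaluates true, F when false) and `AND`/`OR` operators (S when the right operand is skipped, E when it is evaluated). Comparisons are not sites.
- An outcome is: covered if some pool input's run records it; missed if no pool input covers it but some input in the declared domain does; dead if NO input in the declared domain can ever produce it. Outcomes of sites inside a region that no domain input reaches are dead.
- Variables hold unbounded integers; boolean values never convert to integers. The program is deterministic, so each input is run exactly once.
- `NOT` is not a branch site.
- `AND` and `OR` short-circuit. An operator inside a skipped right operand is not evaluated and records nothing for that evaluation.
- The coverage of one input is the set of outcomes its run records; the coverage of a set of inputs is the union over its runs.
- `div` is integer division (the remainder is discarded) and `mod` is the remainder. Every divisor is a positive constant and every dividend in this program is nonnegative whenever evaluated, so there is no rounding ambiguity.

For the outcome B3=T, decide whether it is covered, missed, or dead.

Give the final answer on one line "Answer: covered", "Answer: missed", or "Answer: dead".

no pool input records B3=T
checking all 30 inputs in the declared domain: B3=T is never recorded -> dead

Answer: dead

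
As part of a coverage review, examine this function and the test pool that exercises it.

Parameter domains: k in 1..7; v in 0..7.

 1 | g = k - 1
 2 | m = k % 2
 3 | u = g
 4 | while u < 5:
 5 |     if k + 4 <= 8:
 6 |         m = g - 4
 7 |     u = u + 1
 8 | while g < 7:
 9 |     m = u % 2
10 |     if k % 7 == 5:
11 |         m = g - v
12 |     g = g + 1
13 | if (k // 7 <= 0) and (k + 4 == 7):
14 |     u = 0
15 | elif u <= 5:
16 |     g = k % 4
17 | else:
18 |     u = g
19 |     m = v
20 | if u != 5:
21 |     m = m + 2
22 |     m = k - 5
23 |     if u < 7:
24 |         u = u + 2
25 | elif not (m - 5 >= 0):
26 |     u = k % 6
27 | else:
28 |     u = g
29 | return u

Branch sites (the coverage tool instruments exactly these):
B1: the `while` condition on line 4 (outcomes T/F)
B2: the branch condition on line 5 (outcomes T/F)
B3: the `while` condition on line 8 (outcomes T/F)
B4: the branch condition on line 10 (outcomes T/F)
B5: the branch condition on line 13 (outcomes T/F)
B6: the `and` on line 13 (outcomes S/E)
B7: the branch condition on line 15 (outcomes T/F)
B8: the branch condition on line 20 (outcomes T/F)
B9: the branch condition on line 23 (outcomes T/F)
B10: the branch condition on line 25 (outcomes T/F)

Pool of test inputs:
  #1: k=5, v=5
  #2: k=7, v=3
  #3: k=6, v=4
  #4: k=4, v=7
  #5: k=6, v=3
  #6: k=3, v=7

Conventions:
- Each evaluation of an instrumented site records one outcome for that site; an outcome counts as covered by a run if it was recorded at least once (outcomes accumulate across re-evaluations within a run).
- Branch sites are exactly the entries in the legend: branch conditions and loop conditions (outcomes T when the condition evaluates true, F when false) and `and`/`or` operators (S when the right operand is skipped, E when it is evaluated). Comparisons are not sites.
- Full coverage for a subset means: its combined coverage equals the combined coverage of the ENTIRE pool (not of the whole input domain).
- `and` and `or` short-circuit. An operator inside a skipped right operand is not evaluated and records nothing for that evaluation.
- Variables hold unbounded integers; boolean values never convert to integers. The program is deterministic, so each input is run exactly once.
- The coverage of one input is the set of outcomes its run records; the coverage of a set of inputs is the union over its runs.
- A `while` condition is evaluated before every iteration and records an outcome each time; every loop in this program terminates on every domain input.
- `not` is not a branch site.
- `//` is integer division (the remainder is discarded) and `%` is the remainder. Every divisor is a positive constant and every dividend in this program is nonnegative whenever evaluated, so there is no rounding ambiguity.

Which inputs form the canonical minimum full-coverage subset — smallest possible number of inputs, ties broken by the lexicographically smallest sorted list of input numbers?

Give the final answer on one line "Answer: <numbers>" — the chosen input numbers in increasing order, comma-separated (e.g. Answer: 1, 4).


#1 (k=5, v=5) -> covered: B1=T, B1=F, B2=F, B3=T, B3=F, B4=T, B5=F, B6=E, B7=T, B8=F, B10=T
#2 (k=7, v=3) -> covered: B1=F, B3=T, B3=F, B4=F, B5=F, B6=S, B7=F, B8=T, B9=F
#3 (k=6, v=4) -> covered: B1=F, B3=T, B3=F, B4=F, B5=F, B6=E, B7=T, B8=F, B10=T
#4 (k=4, v=7) -> covered: B1=T, B1=F, B2=T, B3=T, B3=F, B4=F, B5=F, B6=E, B7=T, B8=F, B10=T
#5 (k=6, v=3) -> covered: B1=F, B3=T, B3=F, B4=F, B5=F, B6=E, B7=T, B8=F, B10=T
#6 (k=3, v=7) -> covered: B1=T, B1=F, B2=T, B3=T, B3=F, B4=F, B5=T, B6=E, B8=T, B9=T
pool-wide coverage (19 outcomes): B1=T, B1=F, B2=T, B2=F, B3=T, B3=F, B4=T, B4=F, B5=T, B5=F, B6=S, B6=E, B7=T, B7=F, B8=T, B8=F, B9=T, B9=F, B10=T
checked all size-1 subsets: none covers 19 outcomes (max 11/19)
checked all size-2 subsets: none covers 19 outcomes (max 16/19)
inputs {1, 2, 6} (size 3) cover everything; no size-3 subset with a lexicographically smaller index list covers all 19
Answer: 1, 2, 6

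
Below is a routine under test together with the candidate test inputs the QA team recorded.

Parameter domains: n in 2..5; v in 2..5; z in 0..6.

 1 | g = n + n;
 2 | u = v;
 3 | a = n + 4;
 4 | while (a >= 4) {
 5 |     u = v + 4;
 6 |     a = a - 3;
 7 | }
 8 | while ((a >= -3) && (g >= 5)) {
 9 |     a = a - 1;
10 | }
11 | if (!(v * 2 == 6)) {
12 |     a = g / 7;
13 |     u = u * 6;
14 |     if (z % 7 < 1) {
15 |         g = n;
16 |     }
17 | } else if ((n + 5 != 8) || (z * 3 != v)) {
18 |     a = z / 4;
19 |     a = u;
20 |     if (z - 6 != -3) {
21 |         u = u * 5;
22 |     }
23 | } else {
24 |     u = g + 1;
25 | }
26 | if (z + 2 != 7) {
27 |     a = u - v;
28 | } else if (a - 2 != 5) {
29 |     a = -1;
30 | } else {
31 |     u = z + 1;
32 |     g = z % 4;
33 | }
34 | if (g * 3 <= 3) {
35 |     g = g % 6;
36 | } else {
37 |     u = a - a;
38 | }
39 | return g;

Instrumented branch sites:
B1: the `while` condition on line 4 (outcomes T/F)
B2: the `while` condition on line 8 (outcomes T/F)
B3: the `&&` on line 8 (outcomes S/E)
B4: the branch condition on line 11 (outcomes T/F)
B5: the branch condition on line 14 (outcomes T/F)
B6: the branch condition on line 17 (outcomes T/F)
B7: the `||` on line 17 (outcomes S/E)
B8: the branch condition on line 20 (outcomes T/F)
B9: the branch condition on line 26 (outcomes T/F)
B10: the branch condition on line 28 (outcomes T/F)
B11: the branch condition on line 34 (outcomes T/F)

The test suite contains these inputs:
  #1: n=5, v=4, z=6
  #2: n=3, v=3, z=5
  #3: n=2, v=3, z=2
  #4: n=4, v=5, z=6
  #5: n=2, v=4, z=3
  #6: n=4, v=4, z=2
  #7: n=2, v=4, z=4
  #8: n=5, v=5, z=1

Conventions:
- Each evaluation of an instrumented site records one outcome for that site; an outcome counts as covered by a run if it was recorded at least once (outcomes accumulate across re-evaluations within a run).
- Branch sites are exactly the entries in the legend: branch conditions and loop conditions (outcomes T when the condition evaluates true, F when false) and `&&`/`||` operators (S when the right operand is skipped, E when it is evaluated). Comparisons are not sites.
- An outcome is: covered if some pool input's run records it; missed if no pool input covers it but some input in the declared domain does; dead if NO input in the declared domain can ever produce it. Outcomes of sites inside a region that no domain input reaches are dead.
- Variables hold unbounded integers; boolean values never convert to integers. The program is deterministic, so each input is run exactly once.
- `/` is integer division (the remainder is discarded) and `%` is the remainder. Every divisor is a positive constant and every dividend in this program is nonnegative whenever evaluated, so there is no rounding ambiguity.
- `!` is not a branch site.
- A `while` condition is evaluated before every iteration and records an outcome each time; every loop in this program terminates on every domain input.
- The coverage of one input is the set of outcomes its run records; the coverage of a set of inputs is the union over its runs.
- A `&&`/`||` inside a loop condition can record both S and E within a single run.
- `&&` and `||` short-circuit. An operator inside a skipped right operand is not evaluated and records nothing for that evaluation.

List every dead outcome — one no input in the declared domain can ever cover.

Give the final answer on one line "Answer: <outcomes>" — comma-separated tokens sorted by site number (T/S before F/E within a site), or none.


sweeping the full domain (112 inputs) for each outcome:
  reachable outcomes have witnesses, e.g. B1=T (e.g. n=2, v=2, z=0), B1=F (e.g. n=2, v=2, z=0), B2=T (e.g. n=3, v=2, z=0), B2=F (e.g. n=2, v=2, z=0)
Answer: none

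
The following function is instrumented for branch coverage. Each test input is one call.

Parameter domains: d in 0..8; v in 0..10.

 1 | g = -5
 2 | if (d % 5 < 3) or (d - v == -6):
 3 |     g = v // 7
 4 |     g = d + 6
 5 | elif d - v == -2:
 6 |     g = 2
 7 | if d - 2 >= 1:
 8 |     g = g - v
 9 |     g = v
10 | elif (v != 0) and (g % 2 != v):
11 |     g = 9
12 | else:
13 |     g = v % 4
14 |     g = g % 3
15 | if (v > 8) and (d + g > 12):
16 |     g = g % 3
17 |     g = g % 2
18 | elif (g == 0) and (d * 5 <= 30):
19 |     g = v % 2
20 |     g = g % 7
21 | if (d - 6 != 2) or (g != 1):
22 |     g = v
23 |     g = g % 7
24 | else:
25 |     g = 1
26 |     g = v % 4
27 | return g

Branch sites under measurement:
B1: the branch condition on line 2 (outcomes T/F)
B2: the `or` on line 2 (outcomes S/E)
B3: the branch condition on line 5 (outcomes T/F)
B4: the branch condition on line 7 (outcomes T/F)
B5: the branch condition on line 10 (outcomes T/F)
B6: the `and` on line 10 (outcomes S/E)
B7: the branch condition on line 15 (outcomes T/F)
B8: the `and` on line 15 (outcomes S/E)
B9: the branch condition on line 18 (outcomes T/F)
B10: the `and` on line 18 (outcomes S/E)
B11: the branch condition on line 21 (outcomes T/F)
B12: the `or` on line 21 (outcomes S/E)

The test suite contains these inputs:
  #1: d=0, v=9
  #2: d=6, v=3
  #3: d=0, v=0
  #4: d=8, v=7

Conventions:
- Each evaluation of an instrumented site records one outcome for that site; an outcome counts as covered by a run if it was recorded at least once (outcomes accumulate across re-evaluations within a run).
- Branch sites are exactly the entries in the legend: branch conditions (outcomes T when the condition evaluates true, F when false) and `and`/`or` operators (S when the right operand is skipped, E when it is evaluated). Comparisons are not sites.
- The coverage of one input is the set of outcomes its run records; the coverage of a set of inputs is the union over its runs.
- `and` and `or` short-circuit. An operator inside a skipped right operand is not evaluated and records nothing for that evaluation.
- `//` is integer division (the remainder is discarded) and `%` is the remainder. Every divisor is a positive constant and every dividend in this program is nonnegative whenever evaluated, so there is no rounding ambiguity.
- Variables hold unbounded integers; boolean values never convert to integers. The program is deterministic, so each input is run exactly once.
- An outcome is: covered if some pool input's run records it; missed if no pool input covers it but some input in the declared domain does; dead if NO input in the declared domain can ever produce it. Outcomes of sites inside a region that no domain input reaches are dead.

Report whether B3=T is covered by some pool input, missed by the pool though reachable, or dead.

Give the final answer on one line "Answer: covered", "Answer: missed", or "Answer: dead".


no pool input records B3=T
but domain input (d=3, v=5) does record it -> reachable, so missed
Answer: missed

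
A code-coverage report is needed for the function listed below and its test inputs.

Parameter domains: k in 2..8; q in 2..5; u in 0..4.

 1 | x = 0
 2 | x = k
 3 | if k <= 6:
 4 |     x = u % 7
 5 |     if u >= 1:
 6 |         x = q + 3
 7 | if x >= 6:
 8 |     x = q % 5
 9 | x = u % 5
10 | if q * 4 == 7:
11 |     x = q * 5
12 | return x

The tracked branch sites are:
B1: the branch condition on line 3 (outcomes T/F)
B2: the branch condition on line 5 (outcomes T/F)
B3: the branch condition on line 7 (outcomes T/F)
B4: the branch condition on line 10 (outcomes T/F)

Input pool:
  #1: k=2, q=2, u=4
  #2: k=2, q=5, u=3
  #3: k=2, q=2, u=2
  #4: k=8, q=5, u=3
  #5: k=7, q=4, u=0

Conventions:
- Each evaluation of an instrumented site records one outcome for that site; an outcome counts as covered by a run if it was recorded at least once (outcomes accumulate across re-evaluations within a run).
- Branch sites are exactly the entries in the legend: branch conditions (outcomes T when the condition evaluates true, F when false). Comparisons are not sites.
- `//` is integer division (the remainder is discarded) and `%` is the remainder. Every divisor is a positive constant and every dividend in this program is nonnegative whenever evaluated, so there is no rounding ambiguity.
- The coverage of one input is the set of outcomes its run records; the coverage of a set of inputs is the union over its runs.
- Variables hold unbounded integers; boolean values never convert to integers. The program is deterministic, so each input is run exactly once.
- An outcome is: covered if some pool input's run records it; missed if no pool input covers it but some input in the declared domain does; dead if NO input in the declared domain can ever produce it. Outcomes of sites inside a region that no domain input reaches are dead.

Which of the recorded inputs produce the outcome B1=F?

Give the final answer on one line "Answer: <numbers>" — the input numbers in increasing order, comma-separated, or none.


input #1 (k=2, q=2, u=4): misses B1=F
input #2 (k=2, q=5, u=3): misses B1=F
input #3 (k=2, q=2, u=2): misses B1=F
input #4 (k=8, q=5, u=3): covers B1=F
input #5 (k=7, q=4, u=0): covers B1=F
Answer: 4, 5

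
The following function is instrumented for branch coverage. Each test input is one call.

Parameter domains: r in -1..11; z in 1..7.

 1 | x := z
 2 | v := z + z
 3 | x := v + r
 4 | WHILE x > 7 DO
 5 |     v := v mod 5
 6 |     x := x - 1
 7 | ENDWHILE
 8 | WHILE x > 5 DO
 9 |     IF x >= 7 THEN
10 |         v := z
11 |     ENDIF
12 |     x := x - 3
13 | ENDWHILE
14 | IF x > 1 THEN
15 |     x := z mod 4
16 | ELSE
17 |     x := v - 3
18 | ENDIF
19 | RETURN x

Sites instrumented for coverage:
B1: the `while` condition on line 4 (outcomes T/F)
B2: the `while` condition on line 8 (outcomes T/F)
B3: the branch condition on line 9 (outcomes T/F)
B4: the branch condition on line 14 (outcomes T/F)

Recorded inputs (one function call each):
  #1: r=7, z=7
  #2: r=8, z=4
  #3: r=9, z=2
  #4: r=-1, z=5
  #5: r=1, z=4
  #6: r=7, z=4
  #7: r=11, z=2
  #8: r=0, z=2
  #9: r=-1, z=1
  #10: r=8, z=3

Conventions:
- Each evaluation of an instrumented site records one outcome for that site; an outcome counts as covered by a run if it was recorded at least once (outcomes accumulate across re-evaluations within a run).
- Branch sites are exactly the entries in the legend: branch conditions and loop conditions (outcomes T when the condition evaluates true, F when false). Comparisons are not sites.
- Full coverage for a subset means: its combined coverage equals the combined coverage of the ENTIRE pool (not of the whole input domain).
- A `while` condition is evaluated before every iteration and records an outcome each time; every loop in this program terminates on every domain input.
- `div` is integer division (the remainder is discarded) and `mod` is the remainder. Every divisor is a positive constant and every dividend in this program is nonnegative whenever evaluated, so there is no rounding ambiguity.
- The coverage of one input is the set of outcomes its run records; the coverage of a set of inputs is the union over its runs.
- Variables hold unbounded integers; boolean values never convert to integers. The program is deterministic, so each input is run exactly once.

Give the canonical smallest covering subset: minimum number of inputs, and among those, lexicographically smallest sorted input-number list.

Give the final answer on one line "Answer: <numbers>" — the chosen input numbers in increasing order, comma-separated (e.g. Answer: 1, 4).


input #1 (r=7, z=7): events B1->T, B1->T, B1->T, B1->T, B1->T, B1->T, B1->T, B1->T, B1->T, B1->T, B1->T, B1->T, B1->T, B1->T, ...; covers B1=T, B1=F, B2=T, B2=F, B3=T, B4=T
input #2 (r=8, z=4): events B1->T, B1->T, B1->T, B1->T, B1->T, B1->T, B1->T, B1->T, B1->T, B1->F, B2->T, B3->T, B2->F, B4->T; covers B1=T, B1=F, B2=T, B2=F, B3=T, B4=T
input #3 (r=9, z=2): events B1->T, B1->T, B1->T, B1->T, B1->T, B1->T, B1->F, B2->T, B3->T, B2->F, B4->T; covers B1=T, B1=F, B2=T, B2=F, B3=T, B4=T
input #4 (r=-1, z=5): events B1->T, B1->T, B1->F, B2->T, B3->T, B2->F, B4->T; covers B1=T, B1=F, B2=T, B2=F, B3=T, B4=T
input #5 (r=1, z=4): events B1->T, B1->T, B1->F, B2->T, B3->T, B2->F, B4->T; covers B1=T, B1=F, B2=T, B2=F, B3=T, B4=T
input #6 (r=7, z=4): events B1->T, B1->T, B1->T, B1->T, B1->T, B1->T, B1->T, B1->T, B1->F, B2->T, B3->T, B2->F, B4->T; covers B1=T, B1=F, B2=T, B2=F, B3=T, B4=T
input #7 (r=11, z=2): events B1->T, B1->T, B1->T, B1->T, B1->T, B1->T, B1->T, B1->T, B1->F, B2->T, B3->T, B2->F, B4->T; covers B1=T, B1=F, B2=T, B2=F, B3=T, B4=T
input #8 (r=0, z=2): events B1->F, B2->F, B4->T; covers B1=F, B2=F, B4=T
input #9 (r=-1, z=1): events B1->F, B2->F, B4->F; covers B1=F, B2=F, B4=F
input #10 (r=8, z=3): events B1->T, B1->T, B1->T, B1->T, B1->T, B1->T, B1->T, B1->F, B2->T, B3->T, B2->F, B4->T; covers B1=T, B1=F, B2=T, B2=F, B3=T, B4=T
pool-wide coverage (7 outcomes): B1=T, B1=F, B2=T, B2=F, B3=T, B4=T, B4=F
every size-1 subset falls short of the 7 outcomes (best: 6/7)
size 2: inputs {1, 9} cover all 7 outcomes, and no lexicographically smaller subset of this size does
Answer: 1, 9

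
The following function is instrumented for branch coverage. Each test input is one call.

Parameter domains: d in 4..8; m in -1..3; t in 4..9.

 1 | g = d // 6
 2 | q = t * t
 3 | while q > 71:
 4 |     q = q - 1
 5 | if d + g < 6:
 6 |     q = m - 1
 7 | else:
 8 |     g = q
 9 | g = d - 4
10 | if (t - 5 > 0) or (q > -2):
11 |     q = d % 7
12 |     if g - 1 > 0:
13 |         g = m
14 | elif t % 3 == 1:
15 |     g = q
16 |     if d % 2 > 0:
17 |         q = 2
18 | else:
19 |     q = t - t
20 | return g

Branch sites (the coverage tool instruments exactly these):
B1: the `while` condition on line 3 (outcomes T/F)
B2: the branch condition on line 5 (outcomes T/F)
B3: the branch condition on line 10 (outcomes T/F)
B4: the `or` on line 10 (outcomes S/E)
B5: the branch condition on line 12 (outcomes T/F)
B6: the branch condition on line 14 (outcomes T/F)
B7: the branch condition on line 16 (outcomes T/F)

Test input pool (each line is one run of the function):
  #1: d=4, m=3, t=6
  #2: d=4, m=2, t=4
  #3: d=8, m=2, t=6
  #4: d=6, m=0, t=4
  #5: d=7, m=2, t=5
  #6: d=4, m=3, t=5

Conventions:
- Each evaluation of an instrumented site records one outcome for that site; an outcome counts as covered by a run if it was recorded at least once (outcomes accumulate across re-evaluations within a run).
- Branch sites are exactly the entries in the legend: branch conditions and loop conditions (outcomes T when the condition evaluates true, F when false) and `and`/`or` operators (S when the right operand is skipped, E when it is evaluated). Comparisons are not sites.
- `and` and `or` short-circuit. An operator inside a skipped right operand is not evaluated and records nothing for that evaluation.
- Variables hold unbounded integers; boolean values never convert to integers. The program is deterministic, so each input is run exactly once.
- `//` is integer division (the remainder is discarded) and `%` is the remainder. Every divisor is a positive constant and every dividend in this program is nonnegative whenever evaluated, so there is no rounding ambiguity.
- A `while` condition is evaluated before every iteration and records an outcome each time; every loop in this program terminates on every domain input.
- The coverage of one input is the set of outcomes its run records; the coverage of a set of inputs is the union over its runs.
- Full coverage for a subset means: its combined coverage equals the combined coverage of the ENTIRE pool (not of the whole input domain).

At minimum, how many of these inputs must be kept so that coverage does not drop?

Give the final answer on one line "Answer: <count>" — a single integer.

input #1 (d=4, m=3, t=6): covers B1=F, B2=T, B3=T, B4=S, B5=F
input #2 (d=4, m=2, t=4): covers B1=F, B2=T, B3=T, B4=E, B5=F
input #3 (d=8, m=2, t=6): covers B1=F, B2=F, B3=T, B4=S, B5=T
input #4 (d=6, m=0, t=4): covers B1=F, B2=F, B3=T, B4=E, B5=T
input #5 (d=7, m=2, t=5): covers B1=F, B2=F, B3=T, B4=E, B5=T
input #6 (d=4, m=3, t=5): covers B1=F, B2=T, B3=T, B4=E, B5=F
the full pool covers 8 outcomes: B1=F, B2=T, B2=F, B3=T, B4=S, B4=E, B5=T, B5=F
every size-1 subset falls short of the 8 outcomes (best: 5/8)
the canonical winner is {1, 4}: size 2, full 8-outcome coverage, earliest index list among size-2 covers

Answer: 2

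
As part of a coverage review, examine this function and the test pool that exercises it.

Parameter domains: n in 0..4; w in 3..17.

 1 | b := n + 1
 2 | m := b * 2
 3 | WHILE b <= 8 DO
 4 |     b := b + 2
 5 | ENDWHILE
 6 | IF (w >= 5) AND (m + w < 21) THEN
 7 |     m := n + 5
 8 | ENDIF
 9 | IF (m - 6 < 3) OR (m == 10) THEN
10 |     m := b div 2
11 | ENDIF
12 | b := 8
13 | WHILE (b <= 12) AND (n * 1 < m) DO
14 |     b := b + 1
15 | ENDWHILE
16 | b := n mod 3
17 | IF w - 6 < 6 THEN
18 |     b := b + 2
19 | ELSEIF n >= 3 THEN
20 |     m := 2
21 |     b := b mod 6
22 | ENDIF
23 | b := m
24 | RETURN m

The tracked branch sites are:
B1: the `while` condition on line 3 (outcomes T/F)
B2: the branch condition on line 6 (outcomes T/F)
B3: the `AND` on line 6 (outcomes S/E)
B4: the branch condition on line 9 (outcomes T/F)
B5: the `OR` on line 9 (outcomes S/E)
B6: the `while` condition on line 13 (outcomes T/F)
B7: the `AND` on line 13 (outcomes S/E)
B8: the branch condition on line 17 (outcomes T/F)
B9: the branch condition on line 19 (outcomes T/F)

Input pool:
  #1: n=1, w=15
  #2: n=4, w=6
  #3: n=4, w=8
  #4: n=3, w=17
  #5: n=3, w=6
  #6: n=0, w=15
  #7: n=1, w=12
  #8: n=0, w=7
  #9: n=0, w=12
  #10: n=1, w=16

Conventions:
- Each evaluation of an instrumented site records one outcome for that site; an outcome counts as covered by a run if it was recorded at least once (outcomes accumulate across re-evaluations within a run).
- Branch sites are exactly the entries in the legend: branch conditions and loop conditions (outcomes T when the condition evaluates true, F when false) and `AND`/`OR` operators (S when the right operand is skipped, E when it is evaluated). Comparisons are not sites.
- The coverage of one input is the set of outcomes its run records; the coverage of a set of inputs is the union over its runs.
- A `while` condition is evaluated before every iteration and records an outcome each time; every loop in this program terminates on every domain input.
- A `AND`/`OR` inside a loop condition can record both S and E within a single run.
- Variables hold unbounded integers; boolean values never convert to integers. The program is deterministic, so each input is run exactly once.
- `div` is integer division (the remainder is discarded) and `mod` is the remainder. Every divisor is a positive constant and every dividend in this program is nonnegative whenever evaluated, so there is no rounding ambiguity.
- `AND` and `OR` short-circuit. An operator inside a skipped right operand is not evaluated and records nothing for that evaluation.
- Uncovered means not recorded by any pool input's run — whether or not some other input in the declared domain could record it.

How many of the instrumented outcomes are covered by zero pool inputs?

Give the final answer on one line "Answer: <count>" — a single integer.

input #1 (n=1, w=15): covers B1=T, B1=F, B2=T, B3=E, B4=T, B5=S, B6=T, B6=F, B7=S, B7=E, B8=F, B9=F
input #2 (n=4, w=6): covers B1=T, B1=F, B2=T, B3=E, B4=F, B5=E, B6=T, B6=F, B7=S, B7=E, B8=T
input #3 (n=4, w=8): covers B1=T, B1=F, B2=T, B3=E, B4=F, B5=E, B6=T, B6=F, B7=S, B7=E, B8=T
input #4 (n=3, w=17): covers B1=T, B1=F, B2=F, B3=E, B4=T, B5=S, B6=T, B6=F, B7=S, B7=E, B8=F, B9=T
input #5 (n=3, w=6): covers B1=T, B1=F, B2=T, B3=E, B4=T, B5=S, B6=T, B6=F, B7=S, B7=E, B8=T
input #6 (n=0, w=15): covers B1=T, B1=F, B2=T, B3=E, B4=T, B5=S, B6=T, B6=F, B7=S, B7=E, B8=F, B9=F
input #7 (n=1, w=12): covers B1=T, B1=F, B2=T, B3=E, B4=T, B5=S, B6=T, B6=F, B7=S, B7=E, B8=F, B9=F
input #8 (n=0, w=7): covers B1=T, B1=F, B2=T, B3=E, B4=T, B5=S, B6=T, B6=F, B7=S, B7=E, B8=T
input #9 (n=0, w=12): covers B1=T, B1=F, B2=T, B3=E, B4=T, B5=S, B6=T, B6=F, B7=S, B7=E, B8=F, B9=F
input #10 (n=1, w=16): covers B1=T, B1=F, B2=T, B3=E, B4=T, B5=S, B6=T, B6=F, B7=S, B7=E, B8=F, B9=F
union over the pool: B1=T, B1=F, B2=T, B2=F, B3=E, B4=T, B4=F, B5=S, B5=E, B6=T, B6=F, B7=S, B7=E, B8=T, B8=F, B9=T, B9=F
uncovered (1 of 18): B3=S

Answer: 1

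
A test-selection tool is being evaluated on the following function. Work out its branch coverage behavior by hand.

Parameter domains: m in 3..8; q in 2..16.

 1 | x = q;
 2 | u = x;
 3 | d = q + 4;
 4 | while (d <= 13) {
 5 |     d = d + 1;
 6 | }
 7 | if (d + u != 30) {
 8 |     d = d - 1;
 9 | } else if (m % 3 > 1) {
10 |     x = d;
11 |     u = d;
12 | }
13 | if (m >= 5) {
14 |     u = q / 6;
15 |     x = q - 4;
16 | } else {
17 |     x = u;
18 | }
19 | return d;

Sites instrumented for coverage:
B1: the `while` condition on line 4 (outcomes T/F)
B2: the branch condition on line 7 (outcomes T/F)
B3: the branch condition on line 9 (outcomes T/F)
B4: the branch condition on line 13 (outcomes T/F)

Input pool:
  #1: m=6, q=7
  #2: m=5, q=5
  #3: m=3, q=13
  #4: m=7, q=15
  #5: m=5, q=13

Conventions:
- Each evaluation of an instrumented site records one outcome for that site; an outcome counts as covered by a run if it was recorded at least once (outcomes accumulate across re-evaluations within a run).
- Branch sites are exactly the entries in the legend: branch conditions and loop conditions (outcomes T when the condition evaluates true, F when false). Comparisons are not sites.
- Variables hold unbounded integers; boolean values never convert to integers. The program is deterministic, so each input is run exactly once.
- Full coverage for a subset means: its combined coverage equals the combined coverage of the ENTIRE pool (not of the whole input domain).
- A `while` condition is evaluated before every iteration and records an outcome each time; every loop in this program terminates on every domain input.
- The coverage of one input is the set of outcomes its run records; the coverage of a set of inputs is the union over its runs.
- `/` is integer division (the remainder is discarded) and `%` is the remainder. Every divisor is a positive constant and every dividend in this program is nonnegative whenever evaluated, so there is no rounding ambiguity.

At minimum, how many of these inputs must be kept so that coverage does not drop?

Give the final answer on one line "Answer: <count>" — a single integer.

test 1 (m=6, q=7) fires B1->T, B1->T, B1->T, B1->F, B2->T, B4->T; hits B1=T, B1=F, B2=T, B4=T
test 2 (m=5, q=5) fires B1->T, B1->T, B1->T, B1->T, B1->T, B1->F, B2->T, B4->T; hits B1=T, B1=F, B2=T, B4=T
test 3 (m=3, q=13) fires B1->F, B2->F, B3->F, B4->F; hits B1=F, B2=F, B3=F, B4=F
test 4 (m=7, q=15) fires B1->F, B2->T, B4->T; hits B1=F, B2=T, B4=T
test 5 (m=5, q=13) fires B1->F, B2->F, B3->T, B4->T; hits B1=F, B2=F, B3=T, B4=T
the full pool covers 8 outcomes: B1=T, B1=F, B2=T, B2=F, B3=T, B3=F, B4=T, B4=F
checked all size-1 subsets: none covers 8 outcomes (max 4/8)
checked all size-2 subsets: none covers 8 outcomes (max 7/8)
at size 3, {1, 3, 5} reaches all 8 outcomes; every lexicographically earlier size-3 subset fails

Answer: 3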